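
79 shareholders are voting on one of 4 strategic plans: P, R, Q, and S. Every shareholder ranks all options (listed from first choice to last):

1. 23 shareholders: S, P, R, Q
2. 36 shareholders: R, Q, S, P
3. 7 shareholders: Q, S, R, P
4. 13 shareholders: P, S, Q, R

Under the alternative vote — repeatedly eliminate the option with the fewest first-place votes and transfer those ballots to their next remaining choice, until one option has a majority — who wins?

Round 1: P 13, R 36, Q 7, S 23. Eliminate Q.
Round 2: P 13, R 36, S 30. Eliminate P.
Round 3: R 36, S 43. S has a majority.

S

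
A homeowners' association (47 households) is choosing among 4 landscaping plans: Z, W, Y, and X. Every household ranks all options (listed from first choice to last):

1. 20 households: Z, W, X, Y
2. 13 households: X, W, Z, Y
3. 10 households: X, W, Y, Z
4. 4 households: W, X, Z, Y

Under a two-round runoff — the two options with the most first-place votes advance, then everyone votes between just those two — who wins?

Round 1 first-place votes: Z 20, W 4, Y 0, X 23.
X and Z advance.
Runoff: X is preferred to Z by 27 voters; Z by 20.
X wins the runoff.

X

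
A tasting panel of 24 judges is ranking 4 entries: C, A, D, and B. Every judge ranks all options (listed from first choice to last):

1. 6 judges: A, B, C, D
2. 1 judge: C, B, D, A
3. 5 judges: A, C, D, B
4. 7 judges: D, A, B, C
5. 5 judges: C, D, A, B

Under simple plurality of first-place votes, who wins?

A

First-place votes: C 6, A 11, D 7, B 0.
A has the most first-place votes.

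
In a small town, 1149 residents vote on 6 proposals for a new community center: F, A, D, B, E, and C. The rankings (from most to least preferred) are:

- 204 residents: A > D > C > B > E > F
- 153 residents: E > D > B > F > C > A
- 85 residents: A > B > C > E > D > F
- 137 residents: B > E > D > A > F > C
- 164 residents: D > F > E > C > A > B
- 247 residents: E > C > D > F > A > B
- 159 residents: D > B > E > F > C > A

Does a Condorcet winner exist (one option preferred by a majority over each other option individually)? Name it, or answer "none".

none

Checking pairwise contests:
D beats F 1149–0.
F beats A 723–426.
E beats D 622–527.
A beats B 700–449.
B beats E 585–564.
F beats C 613–536.
Every option loses at least one head-to-head, so there is no Condorcet winner.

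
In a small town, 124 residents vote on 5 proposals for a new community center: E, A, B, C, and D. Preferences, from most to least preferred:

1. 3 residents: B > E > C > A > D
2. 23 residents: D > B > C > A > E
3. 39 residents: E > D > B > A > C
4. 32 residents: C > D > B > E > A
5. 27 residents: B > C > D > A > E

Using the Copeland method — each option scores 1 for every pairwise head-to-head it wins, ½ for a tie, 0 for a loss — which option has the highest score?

D

E: beats A; loses to B, C, and D → score 1.
A: loses to E, B, C, and D → score 0.
B: beats E, A, and C; loses to D → score 3.
C: beats E and A; ties D; loses to B → score 2.5.
D: beats E, A, and B; ties C → score 3.5.
D has the best pairwise record.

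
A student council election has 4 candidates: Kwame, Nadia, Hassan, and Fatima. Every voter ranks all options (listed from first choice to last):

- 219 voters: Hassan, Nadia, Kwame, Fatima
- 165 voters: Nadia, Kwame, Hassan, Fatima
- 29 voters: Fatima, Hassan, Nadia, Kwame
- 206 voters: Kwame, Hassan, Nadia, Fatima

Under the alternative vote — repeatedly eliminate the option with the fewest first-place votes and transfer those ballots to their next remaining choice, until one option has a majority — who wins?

Kwame

Round 1: Kwame 206, Nadia 165, Hassan 219, Fatima 29. Eliminate Fatima.
Round 2: Kwame 206, Nadia 165, Hassan 248. Eliminate Nadia.
Round 3: Kwame 371, Hassan 248. Kwame has a majority.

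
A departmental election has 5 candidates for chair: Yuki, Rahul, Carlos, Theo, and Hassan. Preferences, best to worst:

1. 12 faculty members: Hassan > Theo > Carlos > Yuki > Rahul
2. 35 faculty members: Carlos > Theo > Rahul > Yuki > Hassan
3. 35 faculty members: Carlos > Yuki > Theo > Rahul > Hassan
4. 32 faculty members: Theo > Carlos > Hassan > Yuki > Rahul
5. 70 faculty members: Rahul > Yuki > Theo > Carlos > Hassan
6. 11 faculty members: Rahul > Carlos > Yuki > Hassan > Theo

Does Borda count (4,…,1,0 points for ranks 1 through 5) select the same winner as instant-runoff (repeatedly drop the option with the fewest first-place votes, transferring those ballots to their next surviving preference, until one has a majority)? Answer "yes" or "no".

Borda — scores: Yuki 416, Rahul 429, Carlos 503, Theo 479, Hassan 123. Winner: Carlos.
Instant-runoff — R1 Yuki 0, Rahul 81, Carlos 70, Theo 32, Hassan 12 (Yuki out); R2 Rahul 81, Carlos 70, Theo 32, Hassan 12 (Hassan out); R3 Rahul 81, Carlos 70, Theo 44 (Theo out); R4 Rahul 81, Carlos 114 (Carlos winner). Winner: Carlos.
The two methods agree.

yes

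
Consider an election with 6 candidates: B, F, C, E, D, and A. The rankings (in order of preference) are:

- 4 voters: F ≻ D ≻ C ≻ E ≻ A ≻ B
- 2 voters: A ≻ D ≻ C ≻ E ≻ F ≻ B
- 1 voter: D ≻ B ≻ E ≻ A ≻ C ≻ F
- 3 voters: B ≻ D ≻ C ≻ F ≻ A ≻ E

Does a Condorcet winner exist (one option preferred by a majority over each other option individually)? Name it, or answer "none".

D vs B: 7–3 for D.
D vs F: 6–4 for D.
D vs C: 10–0 for D.
D vs E: 10–0 for D.
D vs A: 8–2 for D.
D beats every other option head-to-head.

D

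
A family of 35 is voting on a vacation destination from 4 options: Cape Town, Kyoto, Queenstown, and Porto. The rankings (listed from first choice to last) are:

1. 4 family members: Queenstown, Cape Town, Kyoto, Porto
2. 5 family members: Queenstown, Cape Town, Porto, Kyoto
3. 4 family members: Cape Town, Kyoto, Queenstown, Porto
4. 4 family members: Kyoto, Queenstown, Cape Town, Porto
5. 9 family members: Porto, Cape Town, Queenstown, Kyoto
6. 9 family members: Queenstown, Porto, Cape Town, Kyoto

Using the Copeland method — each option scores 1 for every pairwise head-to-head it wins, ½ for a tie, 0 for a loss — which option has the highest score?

Cape Town: beats Kyoto; loses to Queenstown and Porto → score 1.
Kyoto: loses to Cape Town, Queenstown, and Porto → score 0.
Queenstown: beats Cape Town, Kyoto, and Porto → score 3.
Porto: beats Cape Town and Kyoto; loses to Queenstown → score 2.
Queenstown has the best pairwise record.

Queenstown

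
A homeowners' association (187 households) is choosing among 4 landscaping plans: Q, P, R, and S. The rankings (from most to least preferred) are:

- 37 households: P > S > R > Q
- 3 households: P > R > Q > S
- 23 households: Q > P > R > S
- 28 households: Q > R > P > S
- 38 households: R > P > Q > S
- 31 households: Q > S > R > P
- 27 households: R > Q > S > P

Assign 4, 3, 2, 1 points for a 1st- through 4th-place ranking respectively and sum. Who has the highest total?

R

Q: 37·1 + 3·2 + 23·4 + 28·4 + 38·2 + 31·4 + 27·3 = 528
P: 37·4 + 3·4 + 23·3 + 28·2 + 38·3 + 31·1 + 27·1 = 457
R: 37·2 + 3·3 + 23·2 + 28·3 + 38·4 + 31·2 + 27·4 = 535
S: 37·3 + 3·1 + 23·1 + 28·1 + 38·1 + 31·3 + 27·2 = 350
R has the highest Borda score (535).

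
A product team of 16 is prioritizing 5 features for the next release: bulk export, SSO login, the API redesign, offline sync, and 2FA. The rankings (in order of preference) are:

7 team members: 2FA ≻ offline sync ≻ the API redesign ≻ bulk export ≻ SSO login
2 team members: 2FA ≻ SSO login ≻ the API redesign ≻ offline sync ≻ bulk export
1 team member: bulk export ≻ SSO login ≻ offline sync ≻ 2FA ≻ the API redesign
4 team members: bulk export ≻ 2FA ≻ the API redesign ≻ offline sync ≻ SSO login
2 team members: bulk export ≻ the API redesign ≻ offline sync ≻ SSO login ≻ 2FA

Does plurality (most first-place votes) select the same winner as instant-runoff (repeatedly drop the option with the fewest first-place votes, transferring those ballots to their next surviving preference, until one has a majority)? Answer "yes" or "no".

yes

Plurality — first-place votes: bulk export 7, SSO login 0, the API redesign 0, offline sync 0, 2FA 9. Winner: 2FA.
Instant-runoff — R1 bulk export 7, SSO login 0, the API redesign 0, offline sync 0, 2FA 9 (2FA winner). Winner: 2FA.
The two methods agree.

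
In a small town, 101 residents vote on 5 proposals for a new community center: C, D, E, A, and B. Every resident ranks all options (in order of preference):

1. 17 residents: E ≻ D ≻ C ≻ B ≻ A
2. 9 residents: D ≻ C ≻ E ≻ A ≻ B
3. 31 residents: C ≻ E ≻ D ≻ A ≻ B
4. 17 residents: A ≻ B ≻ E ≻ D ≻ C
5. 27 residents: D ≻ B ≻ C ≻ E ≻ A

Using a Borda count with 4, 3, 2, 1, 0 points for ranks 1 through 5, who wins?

C: 17·2 + 9·3 + 31·4 + 17·0 + 27·2 = 239
D: 17·3 + 9·4 + 31·2 + 17·1 + 27·4 = 274
E: 17·4 + 9·2 + 31·3 + 17·2 + 27·1 = 240
A: 17·0 + 9·1 + 31·1 + 17·4 + 27·0 = 108
B: 17·1 + 9·0 + 31·0 + 17·3 + 27·3 = 149
D has the highest Borda score (274).

D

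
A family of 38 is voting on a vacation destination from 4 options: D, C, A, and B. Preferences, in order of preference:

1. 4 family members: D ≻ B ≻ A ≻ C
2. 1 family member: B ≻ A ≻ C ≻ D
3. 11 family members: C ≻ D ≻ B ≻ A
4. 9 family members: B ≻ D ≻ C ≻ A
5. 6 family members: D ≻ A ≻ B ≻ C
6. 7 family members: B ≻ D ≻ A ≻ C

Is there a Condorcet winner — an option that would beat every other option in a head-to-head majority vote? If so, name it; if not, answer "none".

D

D vs C: 26–12 for D.
D vs A: 37–1 for D.
D vs B: 21–17 for D.
D beats every other option head-to-head.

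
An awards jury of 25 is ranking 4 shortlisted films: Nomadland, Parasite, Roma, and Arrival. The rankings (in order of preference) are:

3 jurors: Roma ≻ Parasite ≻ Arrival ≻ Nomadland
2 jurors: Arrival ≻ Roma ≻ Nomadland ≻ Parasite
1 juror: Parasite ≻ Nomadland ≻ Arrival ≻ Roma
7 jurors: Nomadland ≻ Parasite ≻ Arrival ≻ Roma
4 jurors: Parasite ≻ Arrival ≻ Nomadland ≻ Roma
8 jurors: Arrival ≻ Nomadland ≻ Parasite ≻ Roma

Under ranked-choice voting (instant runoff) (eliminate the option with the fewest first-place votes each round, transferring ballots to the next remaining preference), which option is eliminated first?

Roma

Round 1: Nomadland 7, Parasite 5, Roma 3, Arrival 10. Eliminate Roma.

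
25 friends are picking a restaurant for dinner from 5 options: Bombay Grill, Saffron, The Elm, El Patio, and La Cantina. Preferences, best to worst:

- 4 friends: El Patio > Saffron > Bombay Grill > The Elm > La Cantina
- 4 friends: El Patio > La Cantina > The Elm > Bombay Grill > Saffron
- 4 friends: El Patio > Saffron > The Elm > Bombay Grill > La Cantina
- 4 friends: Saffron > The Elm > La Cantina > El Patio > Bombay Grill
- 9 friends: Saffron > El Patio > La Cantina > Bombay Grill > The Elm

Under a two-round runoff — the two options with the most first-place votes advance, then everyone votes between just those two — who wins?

Saffron

Round 1 first-place votes: Bombay Grill 0, Saffron 13, The Elm 0, El Patio 12, La Cantina 0.
Saffron and El Patio advance.
Runoff: Saffron is preferred to El Patio by 13 voters; El Patio by 12.
Saffron wins the runoff.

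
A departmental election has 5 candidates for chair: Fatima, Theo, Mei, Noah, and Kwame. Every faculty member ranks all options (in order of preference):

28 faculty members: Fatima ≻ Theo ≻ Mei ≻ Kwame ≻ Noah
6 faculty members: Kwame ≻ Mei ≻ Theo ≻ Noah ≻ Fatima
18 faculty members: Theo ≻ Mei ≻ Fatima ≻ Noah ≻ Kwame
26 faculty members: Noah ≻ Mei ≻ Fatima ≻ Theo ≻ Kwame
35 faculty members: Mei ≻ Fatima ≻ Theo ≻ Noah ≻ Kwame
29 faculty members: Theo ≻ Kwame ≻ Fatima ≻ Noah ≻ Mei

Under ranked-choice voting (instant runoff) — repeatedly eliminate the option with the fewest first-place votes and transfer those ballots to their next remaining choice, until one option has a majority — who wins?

Theo

Round 1: Fatima 28, Theo 47, Mei 35, Noah 26, Kwame 6. Eliminate Kwame.
Round 2: Fatima 28, Theo 47, Mei 41, Noah 26. Eliminate Noah.
Round 3: Fatima 28, Theo 47, Mei 67. Eliminate Fatima.
Round 4: Theo 75, Mei 67. Theo has a majority.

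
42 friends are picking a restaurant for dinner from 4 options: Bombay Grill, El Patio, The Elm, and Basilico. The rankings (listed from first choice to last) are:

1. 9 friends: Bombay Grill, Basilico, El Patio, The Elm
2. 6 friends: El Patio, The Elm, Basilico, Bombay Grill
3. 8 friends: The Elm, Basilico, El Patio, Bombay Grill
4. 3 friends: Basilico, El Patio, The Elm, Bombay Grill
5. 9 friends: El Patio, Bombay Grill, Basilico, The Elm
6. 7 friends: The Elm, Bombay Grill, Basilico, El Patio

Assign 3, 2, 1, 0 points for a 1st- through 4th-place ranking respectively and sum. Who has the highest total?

Bombay Grill: 9·3 + 6·0 + 8·0 + 3·0 + 9·2 + 7·2 = 59
El Patio: 9·1 + 6·3 + 8·1 + 3·2 + 9·3 + 7·0 = 68
The Elm: 9·0 + 6·2 + 8·3 + 3·1 + 9·0 + 7·3 = 60
Basilico: 9·2 + 6·1 + 8·2 + 3·3 + 9·1 + 7·1 = 65
El Patio has the highest Borda score (68).

El Patio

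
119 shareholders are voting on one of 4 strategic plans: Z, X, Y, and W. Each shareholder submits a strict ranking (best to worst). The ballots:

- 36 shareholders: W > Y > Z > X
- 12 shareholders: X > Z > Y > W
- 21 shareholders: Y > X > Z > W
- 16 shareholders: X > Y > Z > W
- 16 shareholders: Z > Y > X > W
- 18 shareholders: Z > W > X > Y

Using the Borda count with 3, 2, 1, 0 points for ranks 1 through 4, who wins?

Z: 36·1 + 12·2 + 21·1 + 16·1 + 16·3 + 18·3 = 199
X: 36·0 + 12·3 + 21·2 + 16·3 + 16·1 + 18·1 = 160
Y: 36·2 + 12·1 + 21·3 + 16·2 + 16·2 + 18·0 = 211
W: 36·3 + 12·0 + 21·0 + 16·0 + 16·0 + 18·2 = 144
Y has the highest Borda score (211).

Y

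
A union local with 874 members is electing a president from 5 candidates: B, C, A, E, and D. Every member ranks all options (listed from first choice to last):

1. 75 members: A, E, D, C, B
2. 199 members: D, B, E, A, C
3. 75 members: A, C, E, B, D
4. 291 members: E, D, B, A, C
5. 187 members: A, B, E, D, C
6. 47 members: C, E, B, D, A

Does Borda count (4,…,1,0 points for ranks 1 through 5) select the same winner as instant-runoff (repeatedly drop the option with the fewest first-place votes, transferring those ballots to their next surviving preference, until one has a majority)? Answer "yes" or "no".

yes

Borda — scores: B 1909, C 488, A 1838, E 2452, D 2053. Winner: E.
Instant-runoff — R1 B 0, C 47, A 337, E 291, D 199 (B out); R2 C 47, A 337, E 291, D 199 (C out); R3 A 337, E 338, D 199 (D out); R4 A 337, E 537 (E winner). Winner: E.
The two methods agree.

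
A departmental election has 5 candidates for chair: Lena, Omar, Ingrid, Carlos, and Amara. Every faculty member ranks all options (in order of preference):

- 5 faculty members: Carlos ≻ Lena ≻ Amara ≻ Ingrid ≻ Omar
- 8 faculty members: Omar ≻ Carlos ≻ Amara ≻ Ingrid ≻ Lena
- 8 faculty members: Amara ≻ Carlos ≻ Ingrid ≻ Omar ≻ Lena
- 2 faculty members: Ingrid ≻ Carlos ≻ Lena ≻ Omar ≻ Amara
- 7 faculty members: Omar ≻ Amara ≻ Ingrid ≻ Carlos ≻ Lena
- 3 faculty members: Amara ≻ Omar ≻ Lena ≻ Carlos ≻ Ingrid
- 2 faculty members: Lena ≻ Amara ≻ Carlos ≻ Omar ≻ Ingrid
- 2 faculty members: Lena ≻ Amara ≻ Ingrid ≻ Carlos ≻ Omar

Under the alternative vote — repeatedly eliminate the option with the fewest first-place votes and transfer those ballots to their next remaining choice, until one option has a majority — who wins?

Round 1: Lena 4, Omar 15, Ingrid 2, Carlos 5, Amara 11. Eliminate Ingrid.
Round 2: Lena 4, Omar 15, Carlos 7, Amara 11. Eliminate Lena.
Round 3: Omar 15, Carlos 7, Amara 15. Eliminate Carlos.
Round 4: Omar 17, Amara 20. Amara has a majority.

Amara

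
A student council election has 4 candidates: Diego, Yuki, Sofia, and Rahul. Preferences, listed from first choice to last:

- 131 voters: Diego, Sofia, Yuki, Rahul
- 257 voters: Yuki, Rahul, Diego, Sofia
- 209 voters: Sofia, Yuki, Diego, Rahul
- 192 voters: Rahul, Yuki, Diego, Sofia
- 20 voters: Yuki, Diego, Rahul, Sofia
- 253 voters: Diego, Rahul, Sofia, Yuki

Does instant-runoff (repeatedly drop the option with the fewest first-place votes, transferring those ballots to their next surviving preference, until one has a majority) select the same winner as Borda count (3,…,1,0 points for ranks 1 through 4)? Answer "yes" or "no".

Instant-runoff — R1 Diego 384, Yuki 277, Sofia 209, Rahul 192 (Rahul out); R2 Diego 384, Yuki 469, Sofia 209 (Sofia out); R3 Diego 384, Yuki 678 (Yuki winner). Winner: Yuki.
Borda — scores: Diego 1850, Yuki 1764, Sofia 1142, Rahul 1616. Winner: Diego.
The two methods disagree.

no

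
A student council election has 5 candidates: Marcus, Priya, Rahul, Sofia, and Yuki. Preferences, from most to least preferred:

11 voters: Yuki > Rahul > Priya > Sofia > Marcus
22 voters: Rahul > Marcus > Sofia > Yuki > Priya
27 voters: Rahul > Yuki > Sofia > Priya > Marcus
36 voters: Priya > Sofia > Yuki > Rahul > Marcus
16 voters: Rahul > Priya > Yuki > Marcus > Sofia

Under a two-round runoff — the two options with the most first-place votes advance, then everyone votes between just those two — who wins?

Rahul

Round 1 first-place votes: Marcus 0, Priya 36, Rahul 65, Sofia 0, Yuki 11.
Rahul and Priya advance.
Runoff: Rahul is preferred to Priya by 76 voters; Priya by 36.
Rahul wins the runoff.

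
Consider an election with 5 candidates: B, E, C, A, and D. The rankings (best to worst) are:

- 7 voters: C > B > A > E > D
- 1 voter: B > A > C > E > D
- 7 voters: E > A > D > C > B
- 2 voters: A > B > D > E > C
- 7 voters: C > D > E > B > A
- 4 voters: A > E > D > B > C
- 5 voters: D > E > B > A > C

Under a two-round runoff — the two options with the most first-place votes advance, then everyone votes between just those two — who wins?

E

Round 1 first-place votes: B 1, E 7, C 14, A 6, D 5.
C and E advance.
Runoff: C is preferred to E by 15 voters; E by 18.
E wins the runoff.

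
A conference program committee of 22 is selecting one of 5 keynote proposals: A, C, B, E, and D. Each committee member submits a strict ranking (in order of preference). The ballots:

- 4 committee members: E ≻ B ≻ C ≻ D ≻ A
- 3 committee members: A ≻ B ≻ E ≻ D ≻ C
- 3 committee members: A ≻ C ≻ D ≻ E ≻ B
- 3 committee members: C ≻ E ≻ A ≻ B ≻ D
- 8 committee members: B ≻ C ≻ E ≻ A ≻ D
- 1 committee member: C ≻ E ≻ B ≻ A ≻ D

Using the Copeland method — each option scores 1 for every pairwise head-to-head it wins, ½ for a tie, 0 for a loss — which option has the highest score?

B

A: beats D; loses to C, B, and E → score 1.
C: beats A, E, and D; loses to B → score 3.
B: beats A, C, and D; ties E → score 3.5.
E: beats A and D; ties B; loses to C → score 2.5.
D: loses to A, C, B, and E → score 0.
B has the best pairwise record.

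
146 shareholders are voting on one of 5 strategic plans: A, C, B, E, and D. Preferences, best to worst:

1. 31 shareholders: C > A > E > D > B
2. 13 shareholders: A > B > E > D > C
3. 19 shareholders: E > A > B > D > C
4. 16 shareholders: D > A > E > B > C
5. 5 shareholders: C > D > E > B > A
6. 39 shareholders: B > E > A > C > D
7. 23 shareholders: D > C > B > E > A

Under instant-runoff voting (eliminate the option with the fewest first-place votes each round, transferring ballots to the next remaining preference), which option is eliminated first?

Round 1: A 13, C 36, B 39, E 19, D 39. Eliminate A.

A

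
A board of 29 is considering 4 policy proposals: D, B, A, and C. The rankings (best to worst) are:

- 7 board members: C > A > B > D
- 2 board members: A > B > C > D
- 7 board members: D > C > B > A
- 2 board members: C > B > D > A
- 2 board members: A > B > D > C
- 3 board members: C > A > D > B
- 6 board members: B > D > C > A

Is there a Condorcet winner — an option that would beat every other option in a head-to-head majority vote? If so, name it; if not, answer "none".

none

Checking pairwise contests:
B beats D 19–10.
C beats B 19–10.
D beats A 15–14.
D beats C 15–14.
Every option loses at least one head-to-head, so there is no Condorcet winner.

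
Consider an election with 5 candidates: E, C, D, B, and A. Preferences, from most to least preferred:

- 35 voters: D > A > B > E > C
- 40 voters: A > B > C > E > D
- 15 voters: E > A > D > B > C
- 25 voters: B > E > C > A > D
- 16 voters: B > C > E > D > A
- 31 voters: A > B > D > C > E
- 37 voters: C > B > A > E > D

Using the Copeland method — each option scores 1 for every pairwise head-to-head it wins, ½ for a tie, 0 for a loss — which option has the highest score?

A

E: beats D; loses to C, B, and A → score 1.
C: beats E and D; loses to B and A → score 2.
D: loses to E, C, B, and A → score 0.
B: beats E, C, and D; loses to A → score 3.
A: beats E, C, D, and B → score 4.
A has the best pairwise record.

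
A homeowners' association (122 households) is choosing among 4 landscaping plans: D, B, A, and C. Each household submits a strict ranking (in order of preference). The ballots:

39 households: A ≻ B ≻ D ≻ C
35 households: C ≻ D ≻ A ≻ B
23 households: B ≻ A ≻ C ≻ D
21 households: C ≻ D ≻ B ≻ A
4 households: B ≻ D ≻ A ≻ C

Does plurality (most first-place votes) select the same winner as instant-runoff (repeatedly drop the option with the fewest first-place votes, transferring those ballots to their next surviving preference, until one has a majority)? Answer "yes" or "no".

no

Plurality — first-place votes: D 0, B 27, A 39, C 56. Winner: C.
Instant-runoff — R1 D 0, B 27, A 39, C 56 (D out); R2 B 27, A 39, C 56 (B out); R3 A 66, C 56 (A winner). Winner: A.
The two methods disagree.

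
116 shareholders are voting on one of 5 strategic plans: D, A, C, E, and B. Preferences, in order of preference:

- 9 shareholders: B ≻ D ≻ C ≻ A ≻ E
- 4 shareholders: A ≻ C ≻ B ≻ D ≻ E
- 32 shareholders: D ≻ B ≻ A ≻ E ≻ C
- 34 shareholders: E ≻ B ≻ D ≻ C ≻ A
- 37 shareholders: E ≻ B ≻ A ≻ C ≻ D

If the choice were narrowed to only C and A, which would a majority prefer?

Voters preferring C to A: 43; preferring A to C: 73.
A wins the head-to-head.

A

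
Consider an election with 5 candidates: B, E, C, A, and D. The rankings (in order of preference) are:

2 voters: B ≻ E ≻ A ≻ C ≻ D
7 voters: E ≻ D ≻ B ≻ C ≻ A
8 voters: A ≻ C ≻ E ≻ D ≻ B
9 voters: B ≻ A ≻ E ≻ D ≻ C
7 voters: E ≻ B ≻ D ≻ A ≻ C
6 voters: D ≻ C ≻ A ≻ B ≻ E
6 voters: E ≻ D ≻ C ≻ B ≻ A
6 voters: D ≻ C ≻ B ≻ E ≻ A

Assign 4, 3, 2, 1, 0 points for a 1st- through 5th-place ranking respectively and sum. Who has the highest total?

B: 2·4 + 7·2 + 8·0 + 9·4 + 7·3 + 6·1 + 6·1 + 6·2 = 103
E: 2·3 + 7·4 + 8·2 + 9·2 + 7·4 + 6·0 + 6·4 + 6·1 = 126
C: 2·1 + 7·1 + 8·3 + 9·0 + 7·0 + 6·3 + 6·2 + 6·3 = 81
A: 2·2 + 7·0 + 8·4 + 9·3 + 7·1 + 6·2 + 6·0 + 6·0 = 82
D: 2·0 + 7·3 + 8·1 + 9·1 + 7·2 + 6·4 + 6·3 + 6·4 = 118
E has the highest Borda score (126).

E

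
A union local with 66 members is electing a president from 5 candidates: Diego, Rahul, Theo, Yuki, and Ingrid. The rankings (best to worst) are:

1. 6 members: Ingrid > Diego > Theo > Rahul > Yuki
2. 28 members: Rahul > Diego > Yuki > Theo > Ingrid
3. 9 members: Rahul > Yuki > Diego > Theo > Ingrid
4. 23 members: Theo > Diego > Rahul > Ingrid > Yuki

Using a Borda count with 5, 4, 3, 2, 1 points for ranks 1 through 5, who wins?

Diego: 6·4 + 28·4 + 9·3 + 23·4 = 255
Rahul: 6·2 + 28·5 + 9·5 + 23·3 = 266
Theo: 6·3 + 28·2 + 9·2 + 23·5 = 207
Yuki: 6·1 + 28·3 + 9·4 + 23·1 = 149
Ingrid: 6·5 + 28·1 + 9·1 + 23·2 = 113
Rahul has the highest Borda score (266).

Rahul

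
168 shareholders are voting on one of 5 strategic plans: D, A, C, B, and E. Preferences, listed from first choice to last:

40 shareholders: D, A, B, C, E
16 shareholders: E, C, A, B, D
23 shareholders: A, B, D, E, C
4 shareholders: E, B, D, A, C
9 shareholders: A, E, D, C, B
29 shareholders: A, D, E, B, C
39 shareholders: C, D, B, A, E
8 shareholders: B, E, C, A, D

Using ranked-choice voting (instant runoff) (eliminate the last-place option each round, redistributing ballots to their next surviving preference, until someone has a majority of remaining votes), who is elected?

Round 1: D 40, A 61, C 39, B 8, E 20. Eliminate B.
Round 2: D 40, A 61, C 39, E 28. Eliminate E.
Round 3: D 44, A 61, C 63. Eliminate D.
Round 4: A 105, C 63. A has a majority.

A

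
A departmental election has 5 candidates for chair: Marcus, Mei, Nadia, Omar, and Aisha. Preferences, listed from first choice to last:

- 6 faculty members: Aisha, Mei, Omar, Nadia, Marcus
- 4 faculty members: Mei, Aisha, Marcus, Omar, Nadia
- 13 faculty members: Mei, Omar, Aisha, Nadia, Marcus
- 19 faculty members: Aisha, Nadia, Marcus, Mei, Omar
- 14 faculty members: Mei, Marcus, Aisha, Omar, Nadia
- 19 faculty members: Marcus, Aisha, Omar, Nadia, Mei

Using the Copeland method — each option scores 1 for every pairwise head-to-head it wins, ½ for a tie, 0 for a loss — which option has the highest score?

Marcus: beats Mei and Omar; loses to Nadia and Aisha → score 2.
Mei: beats Omar; loses to Marcus, Nadia, and Aisha → score 1.
Nadia: beats Marcus and Mei; loses to Omar and Aisha → score 2.
Omar: beats Nadia; loses to Marcus, Mei, and Aisha → score 1.
Aisha: beats Marcus, Mei, Nadia, and Omar → score 4.
Aisha has the best pairwise record.

Aisha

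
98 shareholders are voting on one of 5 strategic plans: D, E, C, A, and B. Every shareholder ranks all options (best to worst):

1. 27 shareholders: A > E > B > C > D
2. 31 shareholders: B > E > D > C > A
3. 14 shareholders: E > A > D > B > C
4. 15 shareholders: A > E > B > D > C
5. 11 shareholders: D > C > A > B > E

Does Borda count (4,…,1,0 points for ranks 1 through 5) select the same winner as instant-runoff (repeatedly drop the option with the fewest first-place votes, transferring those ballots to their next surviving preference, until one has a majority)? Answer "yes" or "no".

Borda — scores: D 149, E 275, C 91, A 232, B 233. Winner: E.
Instant-runoff — R1 D 11, E 14, C 0, A 42, B 31 (C out); R2 D 11, E 14, A 42, B 31 (D out); R3 E 14, A 53, B 31 (A winner). Winner: A.
The two methods disagree.

no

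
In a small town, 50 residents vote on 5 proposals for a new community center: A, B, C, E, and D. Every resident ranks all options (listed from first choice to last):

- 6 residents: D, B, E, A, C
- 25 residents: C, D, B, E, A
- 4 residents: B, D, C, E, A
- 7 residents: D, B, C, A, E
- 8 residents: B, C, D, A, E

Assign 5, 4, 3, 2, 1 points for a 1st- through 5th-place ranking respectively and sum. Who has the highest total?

D

A: 6·2 + 25·1 + 4·1 + 7·2 + 8·2 = 71
B: 6·4 + 25·3 + 4·5 + 7·4 + 8·5 = 187
C: 6·1 + 25·5 + 4·3 + 7·3 + 8·4 = 196
E: 6·3 + 25·2 + 4·2 + 7·1 + 8·1 = 91
D: 6·5 + 25·4 + 4·4 + 7·5 + 8·3 = 205
D has the highest Borda score (205).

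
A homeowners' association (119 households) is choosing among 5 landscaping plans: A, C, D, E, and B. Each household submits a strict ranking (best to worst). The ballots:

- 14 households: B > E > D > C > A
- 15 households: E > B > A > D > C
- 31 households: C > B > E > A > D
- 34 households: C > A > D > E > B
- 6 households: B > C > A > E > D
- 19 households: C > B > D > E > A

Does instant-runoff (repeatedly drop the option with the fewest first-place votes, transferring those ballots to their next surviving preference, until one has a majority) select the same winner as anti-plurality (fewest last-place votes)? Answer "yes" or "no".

no

Instant-runoff — R1 A 0, C 84, D 0, E 15, B 20 (C winner). Winner: C.
Anti-plurality — last-place votes: A 33, C 15, D 37, E 0, B 34. Winner: E.
The two methods disagree.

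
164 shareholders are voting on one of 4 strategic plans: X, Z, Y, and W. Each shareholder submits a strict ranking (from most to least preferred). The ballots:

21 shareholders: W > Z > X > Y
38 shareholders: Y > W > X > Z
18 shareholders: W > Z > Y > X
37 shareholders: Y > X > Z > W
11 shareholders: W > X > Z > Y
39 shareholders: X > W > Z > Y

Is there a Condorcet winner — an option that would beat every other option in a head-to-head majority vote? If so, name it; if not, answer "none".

W

W vs X: 88–76 for W.
W vs Z: 127–37 for W.
W vs Y: 89–75 for W.
W beats every other option head-to-head.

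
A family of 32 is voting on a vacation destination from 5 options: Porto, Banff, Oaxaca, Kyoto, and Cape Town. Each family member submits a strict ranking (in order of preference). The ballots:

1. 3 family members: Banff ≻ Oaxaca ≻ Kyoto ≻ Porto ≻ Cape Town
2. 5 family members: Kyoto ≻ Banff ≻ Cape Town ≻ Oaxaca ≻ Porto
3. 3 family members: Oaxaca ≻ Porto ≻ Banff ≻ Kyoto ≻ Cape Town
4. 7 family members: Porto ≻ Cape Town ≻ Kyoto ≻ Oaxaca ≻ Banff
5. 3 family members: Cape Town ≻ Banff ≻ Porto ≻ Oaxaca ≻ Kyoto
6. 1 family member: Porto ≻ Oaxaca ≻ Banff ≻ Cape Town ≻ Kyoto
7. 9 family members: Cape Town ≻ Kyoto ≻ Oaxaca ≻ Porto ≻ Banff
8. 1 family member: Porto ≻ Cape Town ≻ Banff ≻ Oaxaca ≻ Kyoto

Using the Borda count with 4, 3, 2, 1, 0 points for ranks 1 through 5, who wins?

Cape Town

Porto: 3·1 + 5·0 + 3·3 + 7·4 + 3·2 + 1·4 + 9·1 + 1·4 = 63
Banff: 3·4 + 5·3 + 3·2 + 7·0 + 3·3 + 1·2 + 9·0 + 1·2 = 46
Oaxaca: 3·3 + 5·1 + 3·4 + 7·1 + 3·1 + 1·3 + 9·2 + 1·1 = 58
Kyoto: 3·2 + 5·4 + 3·1 + 7·2 + 3·0 + 1·0 + 9·3 + 1·0 = 70
Cape Town: 3·0 + 5·2 + 3·0 + 7·3 + 3·4 + 1·1 + 9·4 + 1·3 = 83
Cape Town has the highest Borda score (83).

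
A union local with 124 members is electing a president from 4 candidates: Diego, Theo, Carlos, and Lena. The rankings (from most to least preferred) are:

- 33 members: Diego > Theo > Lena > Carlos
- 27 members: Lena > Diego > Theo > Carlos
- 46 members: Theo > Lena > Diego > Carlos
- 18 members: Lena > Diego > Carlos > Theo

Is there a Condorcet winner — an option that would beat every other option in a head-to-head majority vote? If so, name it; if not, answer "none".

none

Checking pairwise contests:
Lena beats Diego 91–33.
Diego beats Theo 78–46.
Diego beats Carlos 124–0.
Theo beats Lena 79–45.
Every option loses at least one head-to-head, so there is no Condorcet winner.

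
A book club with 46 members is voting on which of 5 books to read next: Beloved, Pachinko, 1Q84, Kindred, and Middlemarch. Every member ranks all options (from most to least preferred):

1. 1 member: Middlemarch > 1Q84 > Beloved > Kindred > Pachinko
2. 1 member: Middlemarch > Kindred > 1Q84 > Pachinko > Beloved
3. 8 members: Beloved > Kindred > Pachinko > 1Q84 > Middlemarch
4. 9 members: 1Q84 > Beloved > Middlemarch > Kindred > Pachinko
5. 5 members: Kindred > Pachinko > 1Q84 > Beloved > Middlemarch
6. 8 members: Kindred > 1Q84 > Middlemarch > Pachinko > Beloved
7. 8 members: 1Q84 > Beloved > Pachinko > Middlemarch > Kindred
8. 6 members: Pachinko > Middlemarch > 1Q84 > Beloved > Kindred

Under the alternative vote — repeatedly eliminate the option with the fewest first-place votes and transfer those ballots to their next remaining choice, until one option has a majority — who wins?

1Q84

Round 1: Beloved 8, Pachinko 6, 1Q84 17, Kindred 13, Middlemarch 2. Eliminate Middlemarch.
Round 2: Beloved 8, Pachinko 6, 1Q84 18, Kindred 14. Eliminate Pachinko.
Round 3: Beloved 8, 1Q84 24, Kindred 14. 1Q84 has a majority.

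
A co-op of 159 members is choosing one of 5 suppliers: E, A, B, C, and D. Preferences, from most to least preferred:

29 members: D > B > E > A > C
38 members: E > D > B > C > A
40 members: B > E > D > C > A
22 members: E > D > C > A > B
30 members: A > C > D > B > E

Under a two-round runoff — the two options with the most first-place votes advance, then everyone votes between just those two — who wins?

B

Round 1 first-place votes: E 60, A 30, B 40, C 0, D 29.
E and B advance.
Runoff: E is preferred to B by 60 voters; B by 99.
B wins the runoff.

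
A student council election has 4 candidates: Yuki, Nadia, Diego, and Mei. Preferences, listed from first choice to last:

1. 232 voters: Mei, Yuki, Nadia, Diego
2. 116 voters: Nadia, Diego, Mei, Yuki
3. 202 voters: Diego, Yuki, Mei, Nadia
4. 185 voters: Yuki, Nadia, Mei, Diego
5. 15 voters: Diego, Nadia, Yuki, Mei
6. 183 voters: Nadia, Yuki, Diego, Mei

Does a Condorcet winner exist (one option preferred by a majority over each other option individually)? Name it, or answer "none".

Yuki

Yuki vs Nadia: 619–314 for Yuki.
Yuki vs Diego: 600–333 for Yuki.
Yuki vs Mei: 585–348 for Yuki.
Yuki beats every other option head-to-head.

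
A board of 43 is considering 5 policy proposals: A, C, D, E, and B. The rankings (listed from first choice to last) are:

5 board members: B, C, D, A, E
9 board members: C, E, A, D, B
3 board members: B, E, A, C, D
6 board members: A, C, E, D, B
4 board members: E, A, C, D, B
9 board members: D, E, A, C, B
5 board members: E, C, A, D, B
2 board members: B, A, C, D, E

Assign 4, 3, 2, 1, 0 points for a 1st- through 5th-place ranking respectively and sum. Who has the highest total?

E

A: 5·1 + 9·2 + 3·2 + 6·4 + 4·3 + 9·2 + 5·2 + 2·3 = 99
C: 5·3 + 9·4 + 3·1 + 6·3 + 4·2 + 9·1 + 5·3 + 2·2 = 108
D: 5·2 + 9·1 + 3·0 + 6·1 + 4·1 + 9·4 + 5·1 + 2·1 = 72
E: 5·0 + 9·3 + 3·3 + 6·2 + 4·4 + 9·3 + 5·4 + 2·0 = 111
B: 5·4 + 9·0 + 3·4 + 6·0 + 4·0 + 9·0 + 5·0 + 2·4 = 40
E has the highest Borda score (111).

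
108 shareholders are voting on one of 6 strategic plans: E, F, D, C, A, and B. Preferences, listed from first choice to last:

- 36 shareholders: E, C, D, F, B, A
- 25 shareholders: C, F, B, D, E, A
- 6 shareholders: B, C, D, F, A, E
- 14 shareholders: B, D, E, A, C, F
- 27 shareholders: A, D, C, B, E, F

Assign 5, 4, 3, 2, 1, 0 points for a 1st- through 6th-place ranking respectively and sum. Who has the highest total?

E: 36·5 + 25·1 + 6·0 + 14·3 + 27·1 = 274
F: 36·2 + 25·4 + 6·2 + 14·0 + 27·0 = 184
D: 36·3 + 25·2 + 6·3 + 14·4 + 27·4 = 340
C: 36·4 + 25·5 + 6·4 + 14·1 + 27·3 = 388
A: 36·0 + 25·0 + 6·1 + 14·2 + 27·5 = 169
B: 36·1 + 25·3 + 6·5 + 14·5 + 27·2 = 265
C has the highest Borda score (388).

C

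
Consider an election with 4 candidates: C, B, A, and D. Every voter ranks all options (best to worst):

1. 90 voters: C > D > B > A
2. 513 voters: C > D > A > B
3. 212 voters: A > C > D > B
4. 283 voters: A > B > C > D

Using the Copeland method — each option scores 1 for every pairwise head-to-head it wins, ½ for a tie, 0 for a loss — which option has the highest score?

C

C: beats B, A, and D → score 3.
B: loses to C, A, and D → score 0.
A: beats B; loses to C and D → score 1.
D: beats B and A; loses to C → score 2.
C has the best pairwise record.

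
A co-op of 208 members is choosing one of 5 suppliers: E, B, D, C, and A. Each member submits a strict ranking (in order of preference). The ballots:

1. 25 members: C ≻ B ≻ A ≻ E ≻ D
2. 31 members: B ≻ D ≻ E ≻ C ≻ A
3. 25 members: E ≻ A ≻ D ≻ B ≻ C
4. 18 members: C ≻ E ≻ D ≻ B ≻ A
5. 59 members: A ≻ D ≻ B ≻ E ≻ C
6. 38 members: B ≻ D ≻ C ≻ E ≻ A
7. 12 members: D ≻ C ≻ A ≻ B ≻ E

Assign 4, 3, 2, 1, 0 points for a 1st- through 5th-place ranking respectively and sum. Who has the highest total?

B

E: 25·1 + 31·2 + 25·4 + 18·3 + 59·1 + 38·1 + 12·0 = 338
B: 25·3 + 31·4 + 25·1 + 18·1 + 59·2 + 38·4 + 12·1 = 524
D: 25·0 + 31·3 + 25·2 + 18·2 + 59·3 + 38·3 + 12·4 = 518
C: 25·4 + 31·1 + 25·0 + 18·4 + 59·0 + 38·2 + 12·3 = 315
A: 25·2 + 31·0 + 25·3 + 18·0 + 59·4 + 38·0 + 12·2 = 385
B has the highest Borda score (524).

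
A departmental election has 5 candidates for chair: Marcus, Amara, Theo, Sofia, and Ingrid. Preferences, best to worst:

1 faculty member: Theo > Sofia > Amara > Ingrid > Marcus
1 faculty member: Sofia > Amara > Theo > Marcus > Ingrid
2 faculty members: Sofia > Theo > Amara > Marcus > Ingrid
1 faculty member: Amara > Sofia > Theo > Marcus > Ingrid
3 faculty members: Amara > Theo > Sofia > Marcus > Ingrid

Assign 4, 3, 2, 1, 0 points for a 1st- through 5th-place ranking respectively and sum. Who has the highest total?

Marcus: 1·0 + 1·1 + 2·1 + 1·1 + 3·1 = 7
Amara: 1·2 + 1·3 + 2·2 + 1·4 + 3·4 = 25
Theo: 1·4 + 1·2 + 2·3 + 1·2 + 3·3 = 23
Sofia: 1·3 + 1·4 + 2·4 + 1·3 + 3·2 = 24
Ingrid: 1·1 + 1·0 + 2·0 + 1·0 + 3·0 = 1
Amara has the highest Borda score (25).

Amara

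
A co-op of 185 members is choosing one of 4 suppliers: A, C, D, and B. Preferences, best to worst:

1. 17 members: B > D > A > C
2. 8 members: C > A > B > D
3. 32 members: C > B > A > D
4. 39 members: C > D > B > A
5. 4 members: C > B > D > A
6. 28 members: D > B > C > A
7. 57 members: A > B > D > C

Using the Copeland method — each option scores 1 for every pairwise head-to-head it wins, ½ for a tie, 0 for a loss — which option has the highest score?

B

A: beats D; loses to C and B → score 1.
C: beats A; loses to D and B → score 1.
D: beats C; loses to A and B → score 1.
B: beats A, C, and D → score 3.
B has the best pairwise record.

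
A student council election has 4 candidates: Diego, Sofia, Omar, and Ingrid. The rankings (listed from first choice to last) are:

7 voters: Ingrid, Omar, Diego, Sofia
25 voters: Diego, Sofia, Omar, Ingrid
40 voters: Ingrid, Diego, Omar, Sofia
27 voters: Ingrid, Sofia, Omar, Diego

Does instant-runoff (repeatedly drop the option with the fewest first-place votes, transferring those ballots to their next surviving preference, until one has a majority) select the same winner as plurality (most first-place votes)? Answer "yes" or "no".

Instant-runoff — R1 Diego 25, Sofia 0, Omar 0, Ingrid 74 (Ingrid winner). Winner: Ingrid.
Plurality — first-place votes: Diego 25, Sofia 0, Omar 0, Ingrid 74. Winner: Ingrid.
The two methods agree.

yes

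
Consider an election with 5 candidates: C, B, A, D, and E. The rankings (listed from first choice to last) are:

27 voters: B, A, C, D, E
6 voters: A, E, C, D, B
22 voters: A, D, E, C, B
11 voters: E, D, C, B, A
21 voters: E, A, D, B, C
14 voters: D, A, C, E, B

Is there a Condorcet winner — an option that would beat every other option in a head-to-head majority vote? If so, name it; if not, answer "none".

A vs C: 90–11 for A.
A vs B: 63–38 for A.
A vs D: 76–25 for A.
A vs E: 69–32 for A.
A beats every other option head-to-head.

A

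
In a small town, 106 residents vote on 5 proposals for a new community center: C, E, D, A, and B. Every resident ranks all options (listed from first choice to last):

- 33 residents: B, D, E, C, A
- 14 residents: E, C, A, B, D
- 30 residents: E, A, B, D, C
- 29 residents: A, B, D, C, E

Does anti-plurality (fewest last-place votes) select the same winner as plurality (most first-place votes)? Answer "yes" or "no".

Anti-plurality — last-place votes: C 30, E 29, D 14, A 33, B 0. Winner: B.
Plurality — first-place votes: C 0, E 44, D 0, A 29, B 33. Winner: E.
The two methods disagree.

no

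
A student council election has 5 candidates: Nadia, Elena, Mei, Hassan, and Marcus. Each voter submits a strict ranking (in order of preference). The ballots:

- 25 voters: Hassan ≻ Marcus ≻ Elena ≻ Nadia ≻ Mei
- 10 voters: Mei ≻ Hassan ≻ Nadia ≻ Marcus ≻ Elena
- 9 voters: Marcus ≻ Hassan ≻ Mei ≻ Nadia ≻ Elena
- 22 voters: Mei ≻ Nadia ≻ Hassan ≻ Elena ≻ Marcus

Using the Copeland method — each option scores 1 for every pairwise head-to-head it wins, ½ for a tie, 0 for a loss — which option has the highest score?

Hassan

Nadia: beats Elena; loses to Mei, Hassan, and Marcus → score 1.
Elena: loses to Nadia, Mei, Hassan, and Marcus → score 0.
Mei: beats Nadia and Elena; loses to Hassan and Marcus → score 2.
Hassan: beats Nadia, Elena, Mei, and Marcus → score 4.
Marcus: beats Nadia, Elena, and Mei; loses to Hassan → score 3.
Hassan has the best pairwise record.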